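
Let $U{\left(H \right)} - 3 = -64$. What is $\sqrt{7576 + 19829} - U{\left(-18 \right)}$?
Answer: $61 + 3 \sqrt{3045} \approx 226.54$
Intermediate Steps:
$U{\left(H \right)} = -61$ ($U{\left(H \right)} = 3 - 64 = -61$)
$\sqrt{7576 + 19829} - U{\left(-18 \right)} = \sqrt{7576 + 19829} - -61 = \sqrt{27405} + 61 = 3 \sqrt{3045} + 61 = 61 + 3 \sqrt{3045}$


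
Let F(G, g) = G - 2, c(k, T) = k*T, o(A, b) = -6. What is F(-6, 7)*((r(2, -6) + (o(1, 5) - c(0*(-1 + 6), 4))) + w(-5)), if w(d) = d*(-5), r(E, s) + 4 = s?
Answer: -72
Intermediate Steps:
r(E, s) = -4 + s
c(k, T) = T*k
F(G, g) = -2 + G
w(d) = -5*d
F(-6, 7)*((r(2, -6) + (o(1, 5) - c(0*(-1 + 6), 4))) + w(-5)) = (-2 - 6)*(((-4 - 6) + (-6 - 4*0*(-1 + 6))) - 5*(-5)) = -8*((-10 + (-6 - 4*0*5)) + 25) = -8*((-10 + (-6 - 4*0)) + 25) = -8*((-10 + (-6 - 1*0)) + 25) = -8*((-10 + (-6 + 0)) + 25) = -8*((-10 - 6) + 25) = -8*(-16 + 25) = -8*9 = -72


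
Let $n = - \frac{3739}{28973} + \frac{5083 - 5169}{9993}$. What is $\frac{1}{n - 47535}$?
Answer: $- \frac{289527189}{13762714784620} \approx -2.1037 \cdot 10^{-5}$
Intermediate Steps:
$n = - \frac{39855505}{289527189}$ ($n = \left(-3739\right) \frac{1}{28973} + \left(5083 - 5169\right) \frac{1}{9993} = - \frac{3739}{28973} - \frac{86}{9993} = - \frac{39855505}{289527189} \approx -0.13766$)
$\frac{1}{n - 47535} = \frac{1}{- \frac{39855505}{289527189} - 47535} = \frac{1}{- \frac{13762714784620}{289527189}} = - \frac{289527189}{13762714784620}$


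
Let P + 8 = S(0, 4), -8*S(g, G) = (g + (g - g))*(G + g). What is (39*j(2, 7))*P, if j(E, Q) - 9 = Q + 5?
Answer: -6552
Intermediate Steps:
j(E, Q) = 14 + Q (j(E, Q) = 9 + (Q + 5) = 9 + (5 + Q) = 14 + Q)
S(g, G) = -g*(G + g)/8 (S(g, G) = -(g + (g - g))*(G + g)/8 = -(g + 0)*(G + g)/8 = -g*(G + g)/8)
P = -8 (P = -8 - ⅛*0*(4 + 0) = -8 - ⅛*0*4 = -8 + 0 = -8)
(39*j(2, 7))*P = (39*(14 + 7))*(-8) = (39*21)*(-8) = 819*(-8) = -6552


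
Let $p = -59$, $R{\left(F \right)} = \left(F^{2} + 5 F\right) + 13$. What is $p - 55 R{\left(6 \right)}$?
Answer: $-4404$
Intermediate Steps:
$R{\left(F \right)} = 13 + F^{2} + 5 F$
$p - 55 R{\left(6 \right)} = -59 - 55 \left(13 + 6^{2} + 5 \cdot 6\right) = -59 - 55 \left(13 + 36 + 30\right) = -59 - 4345 = -4404$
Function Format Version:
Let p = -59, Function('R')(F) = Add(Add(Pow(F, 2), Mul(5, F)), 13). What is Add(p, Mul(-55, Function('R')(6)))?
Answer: -4404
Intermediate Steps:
Function('R')(F) = Add(13, Pow(F, 2), Mul(5, F))
Add(p, Mul(-55, Function('R')(6))) = Add(-59, Mul(-55, Add(13, Pow(6, 2), Mul(5, 6)))) = Add(-59, Mul(-55, Add(13, 36, 30))) = Add(-59, Mul(-55, 79)) = Add(-59, -4345) = -4404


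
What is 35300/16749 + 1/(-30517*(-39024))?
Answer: 1556985478487/738752118096 ≈ 2.1076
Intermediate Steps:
35300/16749 + 1/(-30517*(-39024)) = 35300*(1/16749) - 1/30517*(-1/39024) = 35300/16749 + 1/1190895408 = 1556985478487/738752118096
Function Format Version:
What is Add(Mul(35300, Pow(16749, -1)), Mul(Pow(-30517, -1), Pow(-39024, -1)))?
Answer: Rational(1556985478487, 738752118096) ≈ 2.1076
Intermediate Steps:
Add(Mul(35300, Pow(16749, -1)), Mul(Pow(-30517, -1), Pow(-39024, -1))) = Add(Mul(35300, Rational(1, 16749)), Mul(Rational(-1, 30517), Rational(-1, 39024))) = Add(Rational(35300, 16749), Rational(1, 1190895408)) = Rational(1556985478487, 738752118096)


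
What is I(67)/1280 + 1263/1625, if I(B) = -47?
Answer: 308053/416000 ≈ 0.74051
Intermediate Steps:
I(67)/1280 + 1263/1625 = -47/1280 + 1263/1625 = 308053/416000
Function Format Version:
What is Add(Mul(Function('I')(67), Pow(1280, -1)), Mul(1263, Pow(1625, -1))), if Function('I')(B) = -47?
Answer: Rational(308053, 416000) ≈ 0.74051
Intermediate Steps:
Add(Mul(Function('I')(67), Pow(1280, -1)), Mul(1263, Pow(1625, -1))) = Add(Mul(-47, Pow(1280, -1)), Mul(1263, Pow(1625, -1))) = Add(Mul(-47, Rational(1, 1280)), Mul(1263, Rational(1, 1625))) = Add(Rational(-47, 1280), Rational(1263, 1625)) = Rational(308053, 416000)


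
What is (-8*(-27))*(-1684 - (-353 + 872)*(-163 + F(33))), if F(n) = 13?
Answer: 16451856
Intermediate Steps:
(-8*(-27))*(-1684 - (-353 + 872)*(-163 + F(33))) = (-8*(-27))*(-1684 - (-353 + 872)*(-163 + 13)) = 216*(-1684 - 519*(-150)) = 216*(-1684 - 1*(-77850)) = 216*(-1684 + 77850) = 216*76166 = 16451856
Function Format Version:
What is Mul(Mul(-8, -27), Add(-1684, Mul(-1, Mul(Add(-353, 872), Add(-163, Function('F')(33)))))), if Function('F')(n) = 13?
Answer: 16451856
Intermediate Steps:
Mul(Mul(-8, -27), Add(-1684, Mul(-1, Mul(Add(-353, 872), Add(-163, Function('F')(33)))))) = Mul(Mul(-8, -27), Add(-1684, Mul(-1, Mul(Add(-353, 872), Add(-163, 13))))) = Mul(216, Add(-1684, Mul(-1, Mul(519, -150)))) = Mul(216, Add(-1684, Mul(-1, -77850))) = Mul(216, Add(-1684, 77850)) = Mul(216, 76166) = 16451856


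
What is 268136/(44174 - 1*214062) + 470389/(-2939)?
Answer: -10087687267/62412604 ≈ -161.63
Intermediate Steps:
268136/(44174 - 1*214062) + 470389/(-2939) = 268136/(44174 - 214062) + 470389*(-1/2939) = 268136/(-169888) - 470389/2939 = 268136*(-1/169888) - 470389/2939 = -33517/21236 - 470389/2939 = -10087687267/62412604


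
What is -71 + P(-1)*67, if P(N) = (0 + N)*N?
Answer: -4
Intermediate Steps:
P(N) = N² (P(N) = N*N = N²)
-71 + P(-1)*67 = -71 + (-1)²*67 = -71 + 1*67 = -71 + 67 = -4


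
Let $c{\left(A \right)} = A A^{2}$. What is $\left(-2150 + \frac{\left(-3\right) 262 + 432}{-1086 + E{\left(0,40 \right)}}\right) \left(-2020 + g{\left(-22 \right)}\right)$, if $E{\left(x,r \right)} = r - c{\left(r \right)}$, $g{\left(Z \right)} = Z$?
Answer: $\frac{47595121822}{10841} \approx 4.3903 \cdot 10^{6}$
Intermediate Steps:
$c{\left(A \right)} = A^{3}$
$E{\left(x,r \right)} = r - r^{3}$
$\left(-2150 + \frac{\left(-3\right) 262 + 432}{-1086 + E{\left(0,40 \right)}}\right) \left(-2020 + g{\left(-22 \right)}\right) = \left(-2150 + \frac{\left(-3\right) 262 + 432}{-1086 + \left(40 - 40^{3}\right)}\right) \left(-2020 - 22\right) = \left(-2150 + \frac{-786 + 432}{-1086 + \left(40 - 64000\right)}\right) \left(-2042\right) = \left(-2150 - \frac{354}{-1086 + \left(40 - 64000\right)}\right) \left(-2042\right) = \left(-2150 - \frac{354}{-1086 - 63960}\right) \left(-2042\right) = \left(-2150 - \frac{354}{-65046}\right) \left(-2042\right) = \left(-2150 - - \frac{59}{10841}\right) \left(-2042\right) = \left(-2150 + \frac{59}{10841}\right) \left(-2042\right) = \left(- \frac{23308091}{10841}\right) \left(-2042\right) = \frac{47595121822}{10841}$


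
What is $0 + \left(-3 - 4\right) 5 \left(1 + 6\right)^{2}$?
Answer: $-1715$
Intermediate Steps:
$0 + \left(-3 - 4\right) 5 \left(1 + 6\right)^{2} = 0 + \left(-3 - 4\right) 5 \cdot 7^{2} = 0 + \left(-7\right) 5 \cdot 49 = 0 - 1715 = -1715$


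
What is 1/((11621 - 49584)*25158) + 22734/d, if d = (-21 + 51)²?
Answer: 301564348363/11938414425 ≈ 25.260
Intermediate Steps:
d = 900 (d = 30² = 900)
1/((11621 - 49584)*25158) + 22734/d = 1/((11621 - 49584)*25158) + 22734/900 = (1/25158)/(-37963) + 22734*(1/900) = -1/37963*1/25158 + 1263/50 = -1/955073154 + 1263/50 = 301564348363/11938414425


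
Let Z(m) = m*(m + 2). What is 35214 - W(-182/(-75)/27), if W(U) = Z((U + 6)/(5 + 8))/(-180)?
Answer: 1098157703883256/31185253125 ≈ 35214.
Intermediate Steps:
Z(m) = m*(2 + m)
W(U) = -(6/13 + U/13)*(32/13 + U/13)/180 (W(U) = (((U + 6)/(5 + 8))*(2 + (U + 6)/(5 + 8)))/(-180) = (((6 + U)/13)*(2 + (6 + U)/13))*(-1/180) = (((6 + U)*(1/13))*(2 + (6 + U)*(1/13)))*(-1/180) = ((6/13 + U/13)*(2 + (6/13 + U/13)))*(-1/180) = ((6/13 + U/13)*(32/13 + U/13))*(-1/180) = -(6/13 + U/13)*(32/13 + U/13)/180)
35214 - W(-182/(-75)/27) = 35214 - (-1)*(6 - 182/(-75)/27)*(32 - 182/(-75)/27)/30420 = 35214 - (-1)*(6 - 182*(-1/75)*(1/27))*(32 - 182*(-1/75)*(1/27))/30420 = 35214 - (-1)*(6 + (182/75)*(1/27))*(32 + (182/75)*(1/27))/30420 = 35214 - (-1)*(6 + 182/2025)*(32 + 182/2025)/30420 = 35214 - (-1)*12332*64982/(30420*2025*2025) = 35214 - 1*(-200339506/31185253125) = 35214 + 200339506/31185253125 = 1098157703883256/31185253125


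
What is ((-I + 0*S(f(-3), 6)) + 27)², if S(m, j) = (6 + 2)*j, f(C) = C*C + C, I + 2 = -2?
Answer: 961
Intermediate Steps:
I = -4 (I = -2 - 2 = -4)
f(C) = C + C² (f(C) = C² + C = C + C²)
S(m, j) = 8*j
((-I + 0*S(f(-3), 6)) + 27)² = ((-1*(-4) + 0*(8*6)) + 27)² = ((4 + 0*48) + 27)² = ((4 + 0) + 27)² = (4 + 27)² = 31² = 961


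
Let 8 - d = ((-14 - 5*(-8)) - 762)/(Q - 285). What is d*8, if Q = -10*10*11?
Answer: 82752/1385 ≈ 59.749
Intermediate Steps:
Q = -1100 (Q = -100*11 = -1100)
d = 10344/1385 (d = 8 - ((-14 - 5*(-8)) - 762)/(-1100 - 285) = 8 - ((-14 + 40) - 762)/(-1385) = 8 - (26 - 762)*(-1)/1385 = 8 - (-736)*(-1)/1385 = 8 - 1*736/1385 = 8 - 736/1385 = 10344/1385 ≈ 7.4686)
d*8 = (10344/1385)*8 = 82752/1385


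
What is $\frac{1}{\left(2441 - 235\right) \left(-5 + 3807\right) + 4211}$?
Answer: $\frac{1}{8391423} \approx 1.1917 \cdot 10^{-7}$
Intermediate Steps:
$\frac{1}{\left(2441 - 235\right) \left(-5 + 3807\right) + 4211} = \frac{1}{2206 \cdot 3802 + 4211} = \frac{1}{8387212 + 4211} = \frac{1}{8391423}$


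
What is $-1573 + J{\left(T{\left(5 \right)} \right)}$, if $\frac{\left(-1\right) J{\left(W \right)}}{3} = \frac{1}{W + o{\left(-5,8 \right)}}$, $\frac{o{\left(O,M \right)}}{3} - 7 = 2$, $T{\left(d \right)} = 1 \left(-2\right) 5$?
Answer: $- \frac{26744}{17} \approx -1573.2$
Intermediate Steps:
$T{\left(d \right)} = -10$ ($T{\left(d \right)} = \left(-2\right) 5 = -10$)
$o{\left(O,M \right)} = 27$ ($o{\left(O,M \right)} = 21 + 3 \cdot 2 = 21 + 6 = 27$)
$J{\left(W \right)} = - \frac{3}{27 + W}$ ($J{\left(W \right)} = - \frac{3}{W + 27} = - \frac{3}{27 + W}$)
$-1573 + J{\left(T{\left(5 \right)} \right)} = -1573 - \frac{3}{27 - 10} = -1573 - \frac{3}{17} = - \frac{26744}{17}$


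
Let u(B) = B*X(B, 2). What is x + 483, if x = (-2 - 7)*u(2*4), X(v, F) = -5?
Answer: 843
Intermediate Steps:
u(B) = -5*B (u(B) = B*(-5) = -5*B)
x = 360 (x = (-2 - 7)*(-10*4) = -(-45)*8 = -9*(-40) = 360)
x + 483 = 360 + 483 = 843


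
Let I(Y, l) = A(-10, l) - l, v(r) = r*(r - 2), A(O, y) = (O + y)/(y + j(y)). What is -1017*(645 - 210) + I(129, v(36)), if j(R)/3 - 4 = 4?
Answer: -276817649/624 ≈ -4.4362e+5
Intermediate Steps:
j(R) = 24 (j(R) = 12 + 3*4 = 12 + 12 = 24)
A(O, y) = (O + y)/(24 + y) (A(O, y) = (O + y)/(y + 24) = (O + y)/(24 + y))
v(r) = r*(-2 + r)
I(Y, l) = -l + (-10 + l)/(24 + l) (I(Y, l) = (-10 + l)/(24 + l) - l = -l + (-10 + l)/(24 + l))
-1017*(645 - 210) + I(129, v(36)) = -1017*(645 - 210) + (-10 + 36*(-2 + 36) - 36*(-2 + 36)*(24 + 36*(-2 + 36)))/(24 + 36*(-2 + 36)) = -1017*435 + (-10 + 36*34 - 36*34*(24 + 36*34))/(24 + 36*34) = -442395 + (-10 + 1224 - 1*1224*(24 + 1224))/(24 + 1224) = -442395 + (-10 + 1224 - 1*1224*1248)/1248 = -442395 + (-10 + 1224 - 1527552)/1248 = -442395 + (1/1248)*(-1526338) = -442395 - 763169/624 = -276817649/624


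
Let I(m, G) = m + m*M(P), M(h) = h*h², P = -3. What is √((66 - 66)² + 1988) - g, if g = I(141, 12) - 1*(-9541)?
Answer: -5875 + 2*√497 ≈ -5830.4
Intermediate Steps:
M(h) = h³
I(m, G) = -26*m (I(m, G) = m + m*(-3)³ = m + m*(-27) = m - 27*m = -26*m)
g = 5875 (g = -26*141 - 1*(-9541) = -3666 + 9541 = 5875)
√((66 - 66)² + 1988) - g = √((66 - 66)² + 1988) - 1*5875 = √(0² + 1988) - 5875 = √(0 + 1988) - 5875 = √1988 - 5875 = 2*√497 - 5875 = -5875 + 2*√497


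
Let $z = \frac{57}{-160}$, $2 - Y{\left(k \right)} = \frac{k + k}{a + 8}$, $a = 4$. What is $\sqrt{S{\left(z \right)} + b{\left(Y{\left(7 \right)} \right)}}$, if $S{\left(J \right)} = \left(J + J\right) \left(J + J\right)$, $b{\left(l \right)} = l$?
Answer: $\frac{\sqrt{77241}}{240} \approx 1.158$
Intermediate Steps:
$Y{\left(k \right)} = 2 - \frac{k}{6}$ ($Y{\left(k \right)} = 2 - \frac{k + k}{4 + 8} = 2 - \frac{2 k}{12} = 2 - 2 k \frac{1}{12} = 2 - \frac{k}{6}$)
$z = - \frac{57}{160}$ ($z = 57 \left(- \frac{1}{160}\right) = - \frac{57}{160} \approx -0.35625$)
$S{\left(J \right)} = 4 J^{2}$ ($S{\left(J \right)} = 2 J 2 J = 4 J^{2}$)
$\sqrt{S{\left(z \right)} + b{\left(Y{\left(7 \right)} \right)}} = \sqrt{4 \left(- \frac{57}{160}\right)^{2} + \left(2 - \frac{7}{6}\right)} = \sqrt{4 \cdot \frac{3249}{25600} + \left(2 - \frac{7}{6}\right)} = \sqrt{\frac{3249}{6400} + \frac{5}{6}} = \sqrt{\frac{25747}{19200}} = \frac{\sqrt{77241}}{240}$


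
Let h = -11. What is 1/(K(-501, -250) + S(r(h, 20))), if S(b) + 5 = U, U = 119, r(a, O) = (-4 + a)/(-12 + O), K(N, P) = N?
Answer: -1/387 ≈ -0.0025840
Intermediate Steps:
r(a, O) = (-4 + a)/(-12 + O)
S(b) = 114 (S(b) = -5 + 119 = 114)
1/(K(-501, -250) + S(r(h, 20))) = 1/(-501 + 114) = 1/(-387) = -1/387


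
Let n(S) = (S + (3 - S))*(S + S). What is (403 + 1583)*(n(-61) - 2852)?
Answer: -6390948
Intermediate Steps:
n(S) = 6*S (n(S) = 3*(2*S) = 6*S)
(403 + 1583)*(n(-61) - 2852) = (403 + 1583)*(6*(-61) - 2852) = 1986*(-366 - 2852) = 1986*(-3218) = -6390948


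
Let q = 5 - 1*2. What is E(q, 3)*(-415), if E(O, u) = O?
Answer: -1245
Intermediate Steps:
q = 3 (q = 5 - 2 = 3)
E(q, 3)*(-415) = 3*(-415) = -1245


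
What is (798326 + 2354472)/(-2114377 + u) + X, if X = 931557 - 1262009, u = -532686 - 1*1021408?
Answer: -1212256731690/3668471 ≈ -3.3045e+5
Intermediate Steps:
u = -1554094 (u = -532686 - 1021408 = -1554094)
X = -330452
(798326 + 2354472)/(-2114377 + u) + X = (798326 + 2354472)/(-2114377 - 1554094) - 330452 = 3152798/(-3668471) - 330452 = 3152798*(-1/3668471) - 330452 = -3152798/3668471 - 330452 = -1212256731690/3668471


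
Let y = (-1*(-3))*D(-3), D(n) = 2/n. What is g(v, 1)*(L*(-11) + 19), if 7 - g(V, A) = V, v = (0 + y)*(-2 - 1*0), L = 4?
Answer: -75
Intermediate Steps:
y = -2 (y = (-1*(-3))*(2/(-3)) = 3*(2*(-⅓)) = 3*(-⅔) = -2)
v = 4 (v = (0 - 2)*(-2 - 1*0) = -2*(-2 + 0) = -2*(-2) = 4)
g(V, A) = 7 - V
g(v, 1)*(L*(-11) + 19) = (7 - 1*4)*(4*(-11) + 19) = (7 - 4)*(-44 + 19) = 3*(-25) = -75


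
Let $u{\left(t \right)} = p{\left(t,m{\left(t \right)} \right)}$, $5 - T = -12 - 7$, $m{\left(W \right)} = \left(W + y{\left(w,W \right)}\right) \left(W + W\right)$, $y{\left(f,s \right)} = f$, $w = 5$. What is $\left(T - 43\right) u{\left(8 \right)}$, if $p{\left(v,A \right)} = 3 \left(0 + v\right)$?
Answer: $-456$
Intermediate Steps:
$m{\left(W \right)} = 2 W \left(5 + W\right)$ ($m{\left(W \right)} = \left(W + 5\right) \left(W + W\right) = \left(5 + W\right) 2 W = 2 W \left(5 + W\right)$)
$T = 24$ ($T = 5 - \left(-12 - 7\right) = 5 - -19 = 5 + 19 = 24$)
$p{\left(v,A \right)} = 3 v$
$u{\left(t \right)} = 3 t$
$\left(T - 43\right) u{\left(8 \right)} = \left(24 - 43\right) 3 \cdot 8 = \left(-19\right) 24 = -456$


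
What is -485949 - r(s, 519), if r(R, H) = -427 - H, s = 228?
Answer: -485003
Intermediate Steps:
-485949 - r(s, 519) = -485949 - (-427 - 1*519) = -485949 - (-427 - 519) = -485949 - 1*(-946) = -485949 + 946 = -485003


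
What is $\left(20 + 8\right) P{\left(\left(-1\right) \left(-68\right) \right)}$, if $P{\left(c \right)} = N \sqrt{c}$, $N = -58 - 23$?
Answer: $- 4536 \sqrt{17} \approx -18702.0$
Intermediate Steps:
$N = -81$ ($N = -58 - 23 = -81$)
$P{\left(c \right)} = - 81 \sqrt{c}$
$\left(20 + 8\right) P{\left(\left(-1\right) \left(-68\right) \right)} = \left(20 + 8\right) \left(- 81 \sqrt{\left(-1\right) \left(-68\right)}\right) = 28 \left(- 81 \sqrt{68}\right) = 28 \left(- 81 \cdot 2 \sqrt{17}\right) = 28 \left(- 162 \sqrt{17}\right) = - 4536 \sqrt{17}$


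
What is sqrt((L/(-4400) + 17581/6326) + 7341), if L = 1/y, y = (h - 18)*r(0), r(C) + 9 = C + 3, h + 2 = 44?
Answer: sqrt(512065888873983059)/8350320 ≈ 85.696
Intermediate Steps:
h = 42 (h = -2 + 44 = 42)
r(C) = -6 + C (r(C) = -9 + (C + 3) = -9 + (3 + C) = -6 + C)
y = -144 (y = (42 - 18)*(-6 + 0) = 24*(-6) = -144)
L = -1/144 (L = 1/(-144) = -1/144 ≈ -0.0069444)
sqrt((L/(-4400) + 17581/6326) + 7341) = sqrt((-1/144/(-4400) + 17581/6326) + 7341) = sqrt((-1/144*(-1/4400) + 17581*(1/6326)) + 7341) = sqrt((1/633600 + 17581/6326) + 7341) = sqrt(5569663963/2004076800 + 7341) = sqrt(14717497452763/2004076800) = sqrt(512065888873983059)/8350320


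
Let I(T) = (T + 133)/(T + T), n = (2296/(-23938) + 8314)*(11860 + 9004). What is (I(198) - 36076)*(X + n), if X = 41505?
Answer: -9888868492487095735/1579908 ≈ -6.2591e+12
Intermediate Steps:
n = 2076158237952/11969 (n = (2296*(-1/23938) + 8314)*20864 = (-1148/11969 + 8314)*20864 = (99509118/11969)*20864 = 2076158237952/11969 ≈ 1.7346e+8)
I(T) = (133 + T)/(2*T) (I(T) = (133 + T)/((2*T)) = (133 + T)*(1/(2*T)) = (133 + T)/(2*T))
(I(198) - 36076)*(X + n) = ((1/2)*(133 + 198)/198 - 36076)*(41505 + 2076158237952/11969) = ((1/2)*(1/198)*331 - 36076)*(2076655011297/11969) = (331/396 - 36076)*(2076655011297/11969) = -14285765/396*2076655011297/11969 = -9888868492487095735/1579908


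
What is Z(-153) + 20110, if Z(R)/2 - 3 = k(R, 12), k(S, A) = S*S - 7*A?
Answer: 66766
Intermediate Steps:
k(S, A) = S² - 7*A
Z(R) = -162 + 2*R² (Z(R) = 6 + 2*(R² - 7*12) = 6 + 2*(R² - 84) = 6 + 2*(-84 + R²) = 6 + (-168 + 2*R²) = -162 + 2*R²)
Z(-153) + 20110 = (-162 + 2*(-153)²) + 20110 = (-162 + 2*23409) + 20110 = (-162 + 46818) + 20110 = 46656 + 20110 = 66766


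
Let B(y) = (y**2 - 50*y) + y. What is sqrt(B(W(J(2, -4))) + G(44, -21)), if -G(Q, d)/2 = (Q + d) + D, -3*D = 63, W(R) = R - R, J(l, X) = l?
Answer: 2*I ≈ 2.0*I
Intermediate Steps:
W(R) = 0
D = -21 (D = -1/3*63 = -21)
B(y) = y**2 - 49*y
G(Q, d) = 42 - 2*Q - 2*d (G(Q, d) = -2*((Q + d) - 21) = -2*(-21 + Q + d) = 42 - 2*Q - 2*d)
sqrt(B(W(J(2, -4))) + G(44, -21)) = sqrt(0*(-49 + 0) + (42 - 2*44 - 2*(-21))) = sqrt(0*(-49) + (42 - 88 + 42)) = sqrt(0 - 4) = sqrt(-4) = 2*I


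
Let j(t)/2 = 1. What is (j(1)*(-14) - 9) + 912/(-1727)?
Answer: -64811/1727 ≈ -37.528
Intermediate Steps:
j(t) = 2 (j(t) = 2*1 = 2)
(j(1)*(-14) - 9) + 912/(-1727) = (2*(-14) - 9) + 912/(-1727) = (-28 - 9) + 912*(-1/1727) = -37 - 912/1727 = -64811/1727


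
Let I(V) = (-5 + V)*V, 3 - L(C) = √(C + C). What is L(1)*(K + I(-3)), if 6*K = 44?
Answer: 94 - 94*√2/3 ≈ 49.688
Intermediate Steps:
L(C) = 3 - √2*√C (L(C) = 3 - √(C + C) = 3 - √(2*C) = 3 - √2*√C)
K = 22/3 (K = (⅙)*44 = 22/3 ≈ 7.3333)
I(V) = V*(-5 + V)
L(1)*(K + I(-3)) = (3 - √2*√1)*(22/3 - 3*(-5 - 3)) = (3 - 1*√2*1)*(22/3 - 3*(-8)) = (3 - √2)*(22/3 + 24) = (3 - √2)*(94/3) = 94 - 94*√2/3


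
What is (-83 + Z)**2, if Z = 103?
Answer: 400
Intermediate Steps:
(-83 + Z)**2 = (-83 + 103)**2 = 20**2 = 400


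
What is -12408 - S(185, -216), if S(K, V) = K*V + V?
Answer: 27768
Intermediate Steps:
S(K, V) = V + K*V
-12408 - S(185, -216) = -12408 - (-216)*(1 + 185) = -12408 - (-216)*186 = -12408 - 1*(-40176) = -12408 + 40176 = 27768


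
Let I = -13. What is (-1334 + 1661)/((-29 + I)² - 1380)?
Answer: 109/128 ≈ 0.85156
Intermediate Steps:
(-1334 + 1661)/((-29 + I)² - 1380) = (-1334 + 1661)/((-29 - 13)² - 1380) = 327/((-42)² - 1380) = 327/(1764 - 1380) = 327/384 = 327*(1/384) = 109/128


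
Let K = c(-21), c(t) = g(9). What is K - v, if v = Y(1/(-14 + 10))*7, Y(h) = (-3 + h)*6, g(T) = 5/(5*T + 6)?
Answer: 13933/102 ≈ 136.60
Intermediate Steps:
g(T) = 5/(6 + 5*T)
c(t) = 5/51 (c(t) = 5/(6 + 5*9) = 5/(6 + 45) = 5/51)
Y(h) = -18 + 6*h
K = 5/51 ≈ 0.098039
v = -273/2 (v = (-18 + 6/(-14 + 10))*7 = (-18 + 6/(-4))*7 = (-18 + 6*(-¼))*7 = (-18 - 3/2)*7 = -39/2*7 = -273/2 ≈ -136.50)
K - v = 5/51 - 1*(-273/2) = 5/51 + 273/2 = 13933/102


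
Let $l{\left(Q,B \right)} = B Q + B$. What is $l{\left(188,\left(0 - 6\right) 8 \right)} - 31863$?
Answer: $-40935$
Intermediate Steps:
$l{\left(Q,B \right)} = B + B Q$
$l{\left(188,\left(0 - 6\right) 8 \right)} - 31863 = \left(0 - 6\right) 8 \left(1 + 188\right) - 31863 = \left(-6\right) 8 \cdot 189 - 31863 = \left(-48\right) 189 - 31863 = -9072 - 31863 = -40935$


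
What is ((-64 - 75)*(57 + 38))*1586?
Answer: -20943130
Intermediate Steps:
((-64 - 75)*(57 + 38))*1586 = -139*95*1586 = -13205*1586 = -20943130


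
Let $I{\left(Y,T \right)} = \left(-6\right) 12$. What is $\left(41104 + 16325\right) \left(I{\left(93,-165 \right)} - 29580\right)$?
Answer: $-1702884708$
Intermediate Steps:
$I{\left(Y,T \right)} = -72$
$\left(41104 + 16325\right) \left(I{\left(93,-165 \right)} - 29580\right) = \left(41104 + 16325\right) \left(-72 - 29580\right) = 57429 \left(-29652\right) = -1702884708$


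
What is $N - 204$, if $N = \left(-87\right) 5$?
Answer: $-639$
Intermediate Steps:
$N = -435$
$N - 204 = -435 - 204 = -639$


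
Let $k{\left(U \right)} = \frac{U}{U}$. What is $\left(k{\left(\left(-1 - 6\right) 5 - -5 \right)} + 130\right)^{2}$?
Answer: $17161$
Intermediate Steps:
$k{\left(U \right)} = 1$
$\left(k{\left(\left(-1 - 6\right) 5 - -5 \right)} + 130\right)^{2} = \left(1 + 130\right)^{2} = 131^{2} = 17161$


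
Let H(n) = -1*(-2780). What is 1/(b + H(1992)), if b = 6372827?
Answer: 1/6375607 ≈ 1.5685e-7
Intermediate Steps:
H(n) = 2780
1/(b + H(1992)) = 1/(6372827 + 2780) = 1/6375607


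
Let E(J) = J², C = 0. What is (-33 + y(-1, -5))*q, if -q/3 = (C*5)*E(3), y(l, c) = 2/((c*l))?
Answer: 0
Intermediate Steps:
y(l, c) = 2/(c*l) (y(l, c) = 2*(1/(c*l)) = 2/(c*l))
q = 0 (q = -3*0*5*3² = -0*9 = -3*0 = 0)
(-33 + y(-1, -5))*q = (-33 + 2/(-5*(-1)))*0 = (-33 + 2*(-⅕)*(-1))*0 = (-33 + ⅖)*0 = -163/5*0 = 0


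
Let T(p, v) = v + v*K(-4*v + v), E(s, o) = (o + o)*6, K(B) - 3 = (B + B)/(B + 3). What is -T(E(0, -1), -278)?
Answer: 464816/279 ≈ 1666.0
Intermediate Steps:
K(B) = 3 + 2*B/(3 + B) (K(B) = 3 + (B + B)/(B + 3) = 3 + (2*B)/(3 + B) = 3 + 2*B/(3 + B))
E(s, o) = 12*o (E(s, o) = (2*o)*6 = 12*o)
T(p, v) = v + v*(9 - 15*v)/(3 - 3*v) (T(p, v) = v + v*((9 + 5*(-4*v + v))/(3 + (-4*v + v))) = v + v*((9 + 5*(-3*v))/(3 - 3*v)) = v + v*((9 - 15*v)/(3 - 3*v)) = v + v*(9 - 15*v)/(3 - 3*v))
-T(E(0, -1), -278) = -2*(-278)*(-2 + 3*(-278))/(-1 - 278) = -2*(-278)*(-2 - 834)/(-279) = -2*(-278)*(-1)*(-836)/279 = -1*(-464816/279) = 464816/279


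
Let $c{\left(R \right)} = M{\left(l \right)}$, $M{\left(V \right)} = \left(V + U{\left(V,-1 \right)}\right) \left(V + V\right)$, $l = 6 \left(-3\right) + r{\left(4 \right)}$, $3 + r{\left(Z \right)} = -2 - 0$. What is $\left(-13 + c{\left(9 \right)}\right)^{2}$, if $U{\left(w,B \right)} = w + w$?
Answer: $9991921$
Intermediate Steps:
$U{\left(w,B \right)} = 2 w$
$r{\left(Z \right)} = -5$ ($r{\left(Z \right)} = -3 - 2 = -5$)
$l = -23$ ($l = 6 \left(-3\right) - 5 = -18 - 5 = -23$)
$M{\left(V \right)} = 6 V^{2}$ ($M{\left(V \right)} = \left(V + 2 V\right) \left(V + V\right) = 3 V 2 V = 6 V^{2}$)
$c{\left(R \right)} = 3174$ ($c{\left(R \right)} = 6 \left(-23\right)^{2} = 6 \cdot 529 = 3174$)
$\left(-13 + c{\left(9 \right)}\right)^{2} = \left(-13 + 3174\right)^{2} = 3161^{2} = 9991921$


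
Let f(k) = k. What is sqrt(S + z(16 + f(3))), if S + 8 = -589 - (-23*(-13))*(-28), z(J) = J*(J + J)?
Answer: sqrt(8497) ≈ 92.179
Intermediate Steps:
z(J) = 2*J**2 (z(J) = J*(2*J) = 2*J**2)
S = 7775 (S = -8 + (-589 - (-23*(-13))*(-28)) = -8 + (-589 - 299*(-28)) = -8 + (-589 - 1*(-8372)) = -8 + (-589 + 8372) = -8 + 7783 = 7775)
sqrt(S + z(16 + f(3))) = sqrt(7775 + 2*(16 + 3)**2) = sqrt(7775 + 2*19**2) = sqrt(7775 + 2*361) = sqrt(7775 + 722) = sqrt(8497)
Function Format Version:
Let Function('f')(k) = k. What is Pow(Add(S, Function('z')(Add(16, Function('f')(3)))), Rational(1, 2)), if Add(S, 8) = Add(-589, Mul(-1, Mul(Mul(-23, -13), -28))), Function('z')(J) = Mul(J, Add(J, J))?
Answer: Pow(8497, Rational(1, 2)) ≈ 92.179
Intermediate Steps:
Function('z')(J) = Mul(2, Pow(J, 2)) (Function('z')(J) = Mul(J, Mul(2, J)) = Mul(2, Pow(J, 2)))
S = 7775 (S = Add(-8, Add(-589, Mul(-1, Mul(Mul(-23, -13), -28)))) = Add(-8, Add(-589, Mul(-1, Mul(299, -28)))) = Add(-8, Add(-589, Mul(-1, -8372))) = Add(-8, Add(-589, 8372)) = Add(-8, 7783) = 7775)
Pow(Add(S, Function('z')(Add(16, Function('f')(3)))), Rational(1, 2)) = Pow(Add(7775, Mul(2, Pow(Add(16, 3), 2))), Rational(1, 2)) = Pow(Add(7775, Mul(2, Pow(19, 2))), Rational(1, 2)) = Pow(Add(7775, Mul(2, 361)), Rational(1, 2)) = Pow(Add(7775, 722), Rational(1, 2)) = Pow(8497, Rational(1, 2))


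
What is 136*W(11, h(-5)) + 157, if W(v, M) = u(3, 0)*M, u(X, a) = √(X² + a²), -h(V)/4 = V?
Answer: 8317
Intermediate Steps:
h(V) = -4*V
W(v, M) = 3*M (W(v, M) = √(3² + 0²)*M = √(9 + 0)*M = √9*M = 3*M)
136*W(11, h(-5)) + 157 = 136*(3*(-4*(-5))) + 157 = 136*(3*20) + 157 = 136*60 + 157 = 8160 + 157 = 8317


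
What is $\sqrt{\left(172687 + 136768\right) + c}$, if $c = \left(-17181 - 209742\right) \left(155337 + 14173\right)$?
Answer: $5 i \sqrt{1538616331} \approx 1.9613 \cdot 10^{5} i$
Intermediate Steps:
$c = -38465717730$ ($c = \left(-226923\right) 169510 = -38465717730$)
$\sqrt{\left(172687 + 136768\right) + c} = \sqrt{\left(172687 + 136768\right) - 38465717730} = \sqrt{309455 - 38465717730} = \sqrt{-38465408275} = 5 i \sqrt{1538616331}$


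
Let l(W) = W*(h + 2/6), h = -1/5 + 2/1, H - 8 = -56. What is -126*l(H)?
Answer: 64512/5 ≈ 12902.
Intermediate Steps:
H = -48 (H = 8 - 56 = -48)
h = 9/5 (h = -1*1/5 + 2*1 = -1/5 + 2 = 9/5 ≈ 1.8000)
l(W) = 32*W/15 (l(W) = W*(9/5 + 2/6) = W*(9/5 + 2*(1/6)) = W*(9/5 + 1/3) = W*(32/15) = 32*W/15)
-126*l(H) = -1344*(-48)/5 = -126*(-512/5) = 64512/5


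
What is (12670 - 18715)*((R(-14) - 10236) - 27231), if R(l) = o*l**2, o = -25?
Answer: 256108515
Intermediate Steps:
R(l) = -25*l**2
(12670 - 18715)*((R(-14) - 10236) - 27231) = (12670 - 18715)*((-25*(-14)**2 - 10236) - 27231) = -6045*((-25*196 - 10236) - 27231) = -6045*((-4900 - 10236) - 27231) = -6045*(-15136 - 27231) = -6045*(-42367) = 256108515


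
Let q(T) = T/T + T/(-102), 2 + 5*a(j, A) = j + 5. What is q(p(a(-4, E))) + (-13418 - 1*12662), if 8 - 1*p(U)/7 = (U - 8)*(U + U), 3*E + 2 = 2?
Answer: -33251138/1275 ≈ -26079.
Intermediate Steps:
E = 0 (E = -⅔ + (⅓)*2 = -⅔ + ⅔ = 0)
a(j, A) = ⅗ + j/5 (a(j, A) = -⅖ + (j + 5)/5 = -⅖ + (5 + j)/5 = -⅖ + (1 + j/5) = ⅗ + j/5)
p(U) = 56 - 14*U*(-8 + U) (p(U) = 56 - 7*(U - 8)*(U + U) = 56 - 7*(-8 + U)*2*U = 56 - 14*U*(-8 + U))
q(T) = 1 - T/102 (q(T) = 1 + T*(-1/102) = 1 - T/102)
q(p(a(-4, E))) + (-13418 - 1*12662) = (1 - (56 - 14*(⅗ + (⅕)*(-4))² + 112*(⅗ + (⅕)*(-4)))/102) + (-13418 - 1*12662) = (1 - (56 - 14*(⅗ - ⅘)² + 112*(⅗ - ⅘))/102) + (-13418 - 12662) = (1 - (56 - 14*(-⅕)² + 112*(-⅕))/102) - 26080 = (1 - (56 - 14*1/25 - 112/5)/102) - 26080 = (1 - (56 - 14/25 - 112/5)/102) - 26080 = (1 - 1/102*826/25) - 26080 = (1 - 413/1275) - 26080 = 862/1275 - 26080 = -33251138/1275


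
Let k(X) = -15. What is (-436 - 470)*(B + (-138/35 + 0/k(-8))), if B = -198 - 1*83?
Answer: 9035538/35 ≈ 2.5816e+5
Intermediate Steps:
B = -281 (B = -198 - 83 = -281)
(-436 - 470)*(B + (-138/35 + 0/k(-8))) = (-436 - 470)*(-281 + (-138/35 + 0/(-15))) = -906*(-281 + (-138*1/35 + 0*(-1/15))) = -906*(-281 + (-138/35 + 0)) = -906*(-281 - 138/35) = -906*(-9973/35) = 9035538/35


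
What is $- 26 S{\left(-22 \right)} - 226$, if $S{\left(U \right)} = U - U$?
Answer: $-226$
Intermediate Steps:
$S{\left(U \right)} = 0$
$- 26 S{\left(-22 \right)} - 226 = \left(-26\right) 0 - 226 = 0 - 226 = -226$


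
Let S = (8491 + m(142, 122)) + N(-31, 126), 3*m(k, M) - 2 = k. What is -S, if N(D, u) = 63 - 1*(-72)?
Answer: -8674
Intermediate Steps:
m(k, M) = ⅔ + k/3
N(D, u) = 135 (N(D, u) = 63 + 72 = 135)
S = 8674 (S = (8491 + (⅔ + (⅓)*142)) + 135 = (8491 + (⅔ + 142/3)) + 135 = (8491 + 48) + 135 = 8539 + 135 = 8674)
-S = -1*8674 = -8674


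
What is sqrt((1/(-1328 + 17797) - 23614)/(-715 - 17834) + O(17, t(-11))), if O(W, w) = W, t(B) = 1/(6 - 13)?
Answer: sqrt(21052405942856942)/33942609 ≈ 4.2747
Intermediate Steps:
t(B) = -1/7 (t(B) = 1/(-7) = -1/7)
sqrt((1/(-1328 + 17797) - 23614)/(-715 - 17834) + O(17, t(-11))) = sqrt((1/(-1328 + 17797) - 23614)/(-715 - 17834) + 17) = sqrt((1/16469 - 23614)/(-18549) + 17) = sqrt((1/16469 - 23614)*(-1/18549) + 17) = sqrt(-388898965/16469*(-1/18549) + 17) = sqrt(388898965/305483481 + 17) = sqrt(5582118142/305483481) = sqrt(21052405942856942)/33942609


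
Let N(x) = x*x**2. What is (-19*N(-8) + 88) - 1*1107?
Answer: 8709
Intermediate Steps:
N(x) = x**3
(-19*N(-8) + 88) - 1*1107 = (-19*(-8)**3 + 88) - 1*1107 = (-19*(-512) + 88) - 1107 = (9728 + 88) - 1107 = 9816 - 1107 = 8709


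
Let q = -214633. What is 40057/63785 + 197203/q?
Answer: -3981039274/13690365905 ≈ -0.29079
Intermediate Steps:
40057/63785 + 197203/q = 40057/63785 + 197203/(-214633) = 40057*(1/63785) + 197203*(-1/214633) = 40057/63785 - 197203/214633 = -3981039274/13690365905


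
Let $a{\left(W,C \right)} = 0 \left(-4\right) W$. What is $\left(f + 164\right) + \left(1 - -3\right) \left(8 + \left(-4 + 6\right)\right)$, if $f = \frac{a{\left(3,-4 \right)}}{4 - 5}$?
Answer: $204$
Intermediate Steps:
$a{\left(W,C \right)} = 0$ ($a{\left(W,C \right)} = 0 W = 0$)
$f = 0$ ($f = \frac{0}{4 - 5} = \frac{0}{-1} = 0 \left(-1\right) = 0$)
$\left(f + 164\right) + \left(1 - -3\right) \left(8 + \left(-4 + 6\right)\right) = \left(0 + 164\right) + \left(1 - -3\right) \left(8 + \left(-4 + 6\right)\right) = 164 + \left(1 + 3\right) \left(8 + 2\right) = 164 + 4 \cdot 10 = 164 + 40 = 204$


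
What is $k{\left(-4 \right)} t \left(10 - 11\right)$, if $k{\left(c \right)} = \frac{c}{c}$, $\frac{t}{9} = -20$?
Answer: $180$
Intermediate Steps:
$t = -180$ ($t = 9 \left(-20\right) = -180$)
$k{\left(c \right)} = 1$
$k{\left(-4 \right)} t \left(10 - 11\right) = 1 \left(-180\right) \left(10 - 11\right) = - 180 \left(10 - 11\right) = \left(-180\right) \left(-1\right) = 180$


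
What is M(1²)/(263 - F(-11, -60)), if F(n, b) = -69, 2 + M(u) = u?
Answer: -1/332 ≈ -0.0030120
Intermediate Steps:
M(u) = -2 + u
M(1²)/(263 - F(-11, -60)) = (-2 + 1²)/(263 - 1*(-69)) = (-2 + 1)/(263 + 69) = -1/332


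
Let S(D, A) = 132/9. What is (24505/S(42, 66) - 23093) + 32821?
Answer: 501547/44 ≈ 11399.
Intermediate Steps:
S(D, A) = 44/3 (S(D, A) = 132*(⅑) = 44/3)
(24505/S(42, 66) - 23093) + 32821 = (24505/(44/3) - 23093) + 32821 = (24505*(3/44) - 23093) + 32821 = (73515/44 - 23093) + 32821 = -942577/44 + 32821 = 501547/44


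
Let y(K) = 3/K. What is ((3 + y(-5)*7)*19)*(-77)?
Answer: 8778/5 ≈ 1755.6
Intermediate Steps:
((3 + y(-5)*7)*19)*(-77) = ((3 + (3/(-5))*7)*19)*(-77) = ((3 + (3*(-⅕))*7)*19)*(-77) = ((3 - ⅗*7)*19)*(-77) = ((3 - 21/5)*19)*(-77) = -6/5*19*(-77) = -114/5*(-77) = 8778/5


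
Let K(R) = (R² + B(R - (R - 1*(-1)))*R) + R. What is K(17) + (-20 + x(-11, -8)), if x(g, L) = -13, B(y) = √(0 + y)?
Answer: 273 + 17*I ≈ 273.0 + 17.0*I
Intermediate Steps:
B(y) = √y
K(R) = R + R² + I*R (K(R) = (R² + √(R - (R - 1*(-1)))*R) + R = (R² + √(R - (R + 1))*R) + R = (R² + √(R - (1 + R))*R) + R = (R² + √(R + (-1 - R))*R) + R = (R² + √(-1)*R) + R = (R² + I*R) + R = R + R² + I*R)
K(17) + (-20 + x(-11, -8)) = 17*(1 + I + 17) + (-20 - 13) = 17*(18 + I) - 33 = (306 + 17*I) - 33 = 273 + 17*I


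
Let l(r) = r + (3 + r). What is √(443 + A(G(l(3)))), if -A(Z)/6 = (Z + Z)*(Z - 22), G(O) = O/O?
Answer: √695 ≈ 26.363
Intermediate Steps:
l(r) = 3 + 2*r
G(O) = 1
A(Z) = -12*Z*(-22 + Z) (A(Z) = -6*(Z + Z)*(Z - 22) = -6*2*Z*(-22 + Z) = -12*Z*(-22 + Z))
√(443 + A(G(l(3)))) = √(443 + 12*1*(22 - 1*1)) = √(443 + 12*1*(22 - 1)) = √(443 + 12*1*21) = √(443 + 252) = √695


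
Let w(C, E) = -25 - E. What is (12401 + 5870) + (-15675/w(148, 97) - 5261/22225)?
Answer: 49888637983/2711450 ≈ 18399.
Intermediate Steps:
(12401 + 5870) + (-15675/w(148, 97) - 5261/22225) = (12401 + 5870) + (-15675/(-25 - 1*97) - 5261/22225) = 18271 + (-15675/(-25 - 97) - 5261*1/22225) = 18271 + (-15675/(-122) - 5261/22225) = 18271 + (-15675*(-1/122) - 5261/22225) = 18271 + (15675/122 - 5261/22225) = 18271 + 347735033/2711450 = 49888637983/2711450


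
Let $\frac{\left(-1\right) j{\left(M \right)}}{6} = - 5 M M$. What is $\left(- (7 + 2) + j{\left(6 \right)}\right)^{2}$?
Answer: $1147041$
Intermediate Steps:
$j{\left(M \right)} = 30 M^{2}$ ($j{\left(M \right)} = - 6 - 5 M M = - 6 \left(- 5 M^{2}\right) = 30 M^{2}$)
$\left(- (7 + 2) + j{\left(6 \right)}\right)^{2} = \left(- (7 + 2) + 30 \cdot 6^{2}\right)^{2} = \left(\left(-1\right) 9 + 30 \cdot 36\right)^{2} = \left(-9 + 1080\right)^{2} = 1071^{2} = 1147041$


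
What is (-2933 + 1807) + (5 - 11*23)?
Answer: -1374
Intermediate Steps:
(-2933 + 1807) + (5 - 11*23) = -1126 + (5 - 253) = -1126 - 248 = -1374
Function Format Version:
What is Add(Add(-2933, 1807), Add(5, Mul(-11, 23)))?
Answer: -1374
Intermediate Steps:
Add(Add(-2933, 1807), Add(5, Mul(-11, 23))) = Add(-1126, Add(5, -253)) = Add(-1126, -248) = -1374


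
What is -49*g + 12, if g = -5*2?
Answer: 502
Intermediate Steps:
g = -10
-49*g + 12 = -49*(-10) + 12 = 490 + 12 = 502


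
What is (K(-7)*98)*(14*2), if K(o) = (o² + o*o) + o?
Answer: 249704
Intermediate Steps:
K(o) = o + 2*o² (K(o) = (o² + o²) + o = 2*o² + o = o + 2*o²)
(K(-7)*98)*(14*2) = (-7*(1 + 2*(-7))*98)*(14*2) = (-7*(1 - 14)*98)*28 = (-7*(-13)*98)*28 = (91*98)*28 = 8918*28 = 249704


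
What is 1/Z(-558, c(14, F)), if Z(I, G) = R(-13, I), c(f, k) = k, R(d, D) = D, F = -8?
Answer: -1/558 ≈ -0.0017921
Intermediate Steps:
Z(I, G) = I
1/Z(-558, c(14, F)) = 1/(-558) = -1/558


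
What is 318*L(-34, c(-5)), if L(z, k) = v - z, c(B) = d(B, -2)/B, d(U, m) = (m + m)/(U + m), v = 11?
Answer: 14310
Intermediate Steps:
d(U, m) = 2*m/(U + m) (d(U, m) = (2*m)/(U + m) = 2*m/(U + m))
c(B) = -4/(B*(-2 + B)) (c(B) = (2*(-2)/(B - 2))/B = (2*(-2)/(-2 + B))/B = (-4/(-2 + B))/B = -4/(B*(-2 + B)))
L(z, k) = 11 - z
318*L(-34, c(-5)) = 318*(11 - 1*(-34)) = 318*(11 + 34) = 318*45 = 14310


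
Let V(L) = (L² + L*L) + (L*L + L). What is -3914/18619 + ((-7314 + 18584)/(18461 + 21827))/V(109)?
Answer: -2818712041167/13409185734272 ≈ -0.21021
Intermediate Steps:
V(L) = L + 3*L² (V(L) = (L² + L²) + (L² + L) = 2*L² + (L + L²) = L + 3*L²)
-3914/18619 + ((-7314 + 18584)/(18461 + 21827))/V(109) = -3914/18619 + ((-7314 + 18584)/(18461 + 21827))/((109*(1 + 3*109))) = -3914*1/18619 + (11270/40288)/((109*(1 + 327))) = -3914/18619 + (11270*(1/40288))/((109*328)) = -3914/18619 + (5635/20144)/35752 = -3914/18619 + (5635/20144)*(1/35752) = -3914/18619 + 5635/720188288 = -2818712041167/13409185734272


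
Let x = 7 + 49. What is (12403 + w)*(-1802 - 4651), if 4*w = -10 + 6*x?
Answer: -161124957/2 ≈ -8.0562e+7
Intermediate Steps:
x = 56
w = 163/2 (w = (-10 + 6*56)/4 = (-10 + 336)/4 = (¼)*326 = 163/2 ≈ 81.500)
(12403 + w)*(-1802 - 4651) = (12403 + 163/2)*(-1802 - 4651) = (24969/2)*(-6453) = -161124957/2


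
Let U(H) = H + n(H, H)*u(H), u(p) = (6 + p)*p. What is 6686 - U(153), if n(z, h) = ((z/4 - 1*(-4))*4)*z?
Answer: -629016706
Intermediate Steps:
u(p) = p*(6 + p)
n(z, h) = z*(16 + z) (n(z, h) = ((z*(¼) + 4)*4)*z = ((z/4 + 4)*4)*z = ((4 + z/4)*4)*z = (16 + z)*z = z*(16 + z))
U(H) = H + H²*(6 + H)*(16 + H) (U(H) = H + (H*(16 + H))*(H*(6 + H)) = H + H²*(6 + H)*(16 + H))
6686 - U(153) = 6686 - 153*(1 + 153*(6 + 153)*(16 + 153)) = 6686 - 153*(1 + 153*159*169) = 6686 - 153*(1 + 4111263) = 6686 - 153*4111264 = 6686 - 1*629023392 = 6686 - 629023392 = -629016706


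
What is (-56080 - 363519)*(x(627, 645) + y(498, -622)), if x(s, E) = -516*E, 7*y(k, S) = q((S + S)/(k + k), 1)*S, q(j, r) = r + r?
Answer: 978078555416/7 ≈ 1.3973e+11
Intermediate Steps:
q(j, r) = 2*r
y(k, S) = 2*S/7 (y(k, S) = ((2*1)*S)/7 = (2*S)/7 = 2*S/7)
(-56080 - 363519)*(x(627, 645) + y(498, -622)) = (-56080 - 363519)*(-516*645 + (2/7)*(-622)) = -419599*(-332820 - 1244/7) = -419599*(-2330984/7) = 978078555416/7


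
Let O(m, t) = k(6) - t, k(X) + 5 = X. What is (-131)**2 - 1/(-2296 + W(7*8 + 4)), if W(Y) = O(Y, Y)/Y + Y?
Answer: 2303332319/134219 ≈ 17161.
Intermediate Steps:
k(X) = -5 + X
O(m, t) = 1 - t (O(m, t) = (-5 + 6) - t = 1 - t)
W(Y) = Y + (1 - Y)/Y (W(Y) = (1 - Y)/Y + Y = Y + (1 - Y)/Y)
(-131)**2 - 1/(-2296 + W(7*8 + 4)) = (-131)**2 - 1/(-2296 + (-1 + (7*8 + 4) + 1/(7*8 + 4))) = 17161 - 1/(-2296 + (-1 + (56 + 4) + 1/(56 + 4))) = 17161 - 1/(-2296 + (-1 + 60 + 1/60)) = 17161 - 1/(-2296 + 3541/60) = 17161 - 1/(-134219/60) = 17161 - 1*(-60/134219) = 17161 + 60/134219 = 2303332319/134219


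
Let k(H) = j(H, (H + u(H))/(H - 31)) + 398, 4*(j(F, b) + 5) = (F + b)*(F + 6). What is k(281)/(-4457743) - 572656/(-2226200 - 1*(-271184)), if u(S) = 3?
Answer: 22432223757481/77812132936500 ≈ 0.28829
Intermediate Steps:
j(F, b) = -5 + (6 + F)*(F + b)/4 (j(F, b) = -5 + ((F + b)*(F + 6))/4 = -5 + ((F + b)*(6 + F))/4 = -5 + ((6 + F)*(F + b))/4 = -5 + (6 + F)*(F + b)/4)
k(H) = 393 + H**2/4 + 3*H/2 + 3*(3 + H)/(2*(-31 + H)) + H*(3 + H)/(4*(-31 + H)) (k(H) = (-5 + H**2/4 + 3*H/2 + 3*((H + 3)/(H - 31))/2 + H*((H + 3)/(H - 31))/4) + 398 = (-5 + H**2/4 + 3*H/2 + 3*((3 + H)/(-31 + H))/2 + H*((3 + H)/(-31 + H))/4) + 398 = (-5 + H**2/4 + 3*H/2 + 3*(3 + H)/(2*(-31 + H)) + H*(3 + H)/(4*(-31 + H))) + 398 = 393 + H**2/4 + 3*H/2 + 3*(3 + H)/(2*(-31 + H)) + H*(3 + H)/(4*(-31 + H)))
k(281)/(-4457743) - 572656/(-2226200 - 1*(-271184)) = ((-48714 + 281**3 - 24*281**2 + 1395*281)/(4*(-31 + 281)))/(-4457743) - 572656/(-2226200 - 1*(-271184)) = ((1/4)*(-48714 + 22188041 - 24*78961 + 391995)/250)*(-1/4457743) - 572656/(-2226200 + 271184) = ((1/4)*(1/250)*(-48714 + 22188041 - 1895064 + 391995))*(-1/4457743) - 572656/(-1955016) = ((1/4)*(1/250)*20636258)*(-1/4457743) - 572656*(-1/1955016) = (10318129/500)*(-1/4457743) + 10226/34911 = -10318129/2228871500 + 10226/34911 = 22432223757481/77812132936500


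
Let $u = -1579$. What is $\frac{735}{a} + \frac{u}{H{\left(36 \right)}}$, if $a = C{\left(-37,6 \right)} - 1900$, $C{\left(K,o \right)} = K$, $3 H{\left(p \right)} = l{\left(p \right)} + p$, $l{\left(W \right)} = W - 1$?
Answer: $- \frac{9227754}{137527} \approx -67.098$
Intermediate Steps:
$l{\left(W \right)} = -1 + W$ ($l{\left(W \right)} = W - 1 = -1 + W$)
$H{\left(p \right)} = - \frac{1}{3} + \frac{2 p}{3}$ ($H{\left(p \right)} = \frac{\left(-1 + p\right) + p}{3} = \frac{-1 + 2 p}{3} = - \frac{1}{3} + \frac{2 p}{3}$)
$a = -1937$ ($a = -37 - 1900 = -1937$)
$\frac{735}{a} + \frac{u}{H{\left(36 \right)}} = \frac{735}{-1937} - \frac{1579}{- \frac{1}{3} + \frac{2}{3} \cdot 36} = 735 \left(- \frac{1}{1937}\right) - \frac{1579}{- \frac{1}{3} + 24} = - \frac{735}{1937} - \frac{1579}{\frac{71}{3}} = - \frac{735}{1937} - \frac{4737}{71} = - \frac{9227754}{137527}$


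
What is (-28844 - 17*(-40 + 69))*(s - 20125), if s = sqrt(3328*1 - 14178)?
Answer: 590407125 - 146685*I*sqrt(434) ≈ 5.9041e+8 - 3.0558e+6*I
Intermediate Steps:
s = 5*I*sqrt(434) (s = sqrt(3328 - 14178) = sqrt(-10850) = 5*I*sqrt(434) ≈ 104.16*I)
(-28844 - 17*(-40 + 69))*(s - 20125) = (-28844 - 17*(-40 + 69))*(5*I*sqrt(434) - 20125) = (-28844 - 17*29)*(-20125 + 5*I*sqrt(434)) = (-28844 - 493)*(-20125 + 5*I*sqrt(434)) = -29337*(-20125 + 5*I*sqrt(434)) = 590407125 - 146685*I*sqrt(434)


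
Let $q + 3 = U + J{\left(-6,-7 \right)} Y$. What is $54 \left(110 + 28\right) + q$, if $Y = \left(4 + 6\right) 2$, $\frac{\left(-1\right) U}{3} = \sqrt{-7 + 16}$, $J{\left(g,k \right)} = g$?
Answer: $7320$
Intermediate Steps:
$U = -9$ ($U = - 3 \sqrt{-7 + 16} = - 3 \sqrt{9} = \left(-3\right) 3 = -9$)
$Y = 20$ ($Y = 10 \cdot 2 = 20$)
$q = -132$ ($q = -3 - 129 = -132$)
$54 \left(110 + 28\right) + q = 54 \left(110 + 28\right) - 132 = 54 \cdot 138 - 132 = 7452 - 132 = 7320$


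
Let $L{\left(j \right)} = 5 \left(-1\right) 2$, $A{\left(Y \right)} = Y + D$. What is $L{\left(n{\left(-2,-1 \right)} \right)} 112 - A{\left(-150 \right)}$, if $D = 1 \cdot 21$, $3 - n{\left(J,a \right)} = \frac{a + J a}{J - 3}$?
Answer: $-991$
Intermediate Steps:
$n{\left(J,a \right)} = 3 - \frac{a + J a}{-3 + J}$ ($n{\left(J,a \right)} = 3 - \frac{a + J a}{J - 3} = 3 - \frac{a + J a}{-3 + J}$)
$D = 21$
$A{\left(Y \right)} = 21 + Y$ ($A{\left(Y \right)} = Y + 21 = 21 + Y$)
$L{\left(j \right)} = -10$ ($L{\left(j \right)} = \left(-5\right) 2 = -10$)
$L{\left(n{\left(-2,-1 \right)} \right)} 112 - A{\left(-150 \right)} = \left(-10\right) 112 - \left(21 - 150\right) = -1120 - -129 = -1120 + 129 = -991$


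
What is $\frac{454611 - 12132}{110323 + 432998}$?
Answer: $\frac{147493}{181107} \approx 0.8144$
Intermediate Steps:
$\frac{454611 - 12132}{110323 + 432998} = \frac{442479}{543321} = 442479 \cdot \frac{1}{543321} = \frac{147493}{181107}$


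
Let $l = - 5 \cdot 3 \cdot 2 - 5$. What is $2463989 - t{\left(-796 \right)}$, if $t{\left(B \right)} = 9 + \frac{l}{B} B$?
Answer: $2464015$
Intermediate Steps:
$l = -35$ ($l = \left(-5\right) 6 - 5 = -30 - 5 = -35$)
$t{\left(B \right)} = -26$ ($t{\left(B \right)} = 9 + - \frac{35}{B} B = 9 - 35 = -26$)
$2463989 - t{\left(-796 \right)} = 2463989 - -26 = 2463989 + 26 = 2464015$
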